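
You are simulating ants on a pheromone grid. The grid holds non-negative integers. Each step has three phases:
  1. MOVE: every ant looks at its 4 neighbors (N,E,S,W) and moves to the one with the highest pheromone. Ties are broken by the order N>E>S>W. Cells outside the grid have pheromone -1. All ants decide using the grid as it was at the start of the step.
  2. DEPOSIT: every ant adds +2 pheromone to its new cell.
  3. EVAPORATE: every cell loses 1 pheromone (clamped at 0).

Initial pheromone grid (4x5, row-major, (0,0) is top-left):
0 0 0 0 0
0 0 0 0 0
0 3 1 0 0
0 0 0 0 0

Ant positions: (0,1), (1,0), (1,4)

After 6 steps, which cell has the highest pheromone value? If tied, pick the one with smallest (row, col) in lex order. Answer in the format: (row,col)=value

Answer: (1,4)=7

Derivation:
Step 1: ant0:(0,1)->E->(0,2) | ant1:(1,0)->N->(0,0) | ant2:(1,4)->N->(0,4)
  grid max=2 at (2,1)
Step 2: ant0:(0,2)->E->(0,3) | ant1:(0,0)->E->(0,1) | ant2:(0,4)->S->(1,4)
  grid max=1 at (0,1)
Step 3: ant0:(0,3)->E->(0,4) | ant1:(0,1)->E->(0,2) | ant2:(1,4)->N->(0,4)
  grid max=3 at (0,4)
Step 4: ant0:(0,4)->S->(1,4) | ant1:(0,2)->E->(0,3) | ant2:(0,4)->S->(1,4)
  grid max=3 at (1,4)
Step 5: ant0:(1,4)->N->(0,4) | ant1:(0,3)->E->(0,4) | ant2:(1,4)->N->(0,4)
  grid max=7 at (0,4)
Step 6: ant0:(0,4)->S->(1,4) | ant1:(0,4)->S->(1,4) | ant2:(0,4)->S->(1,4)
  grid max=7 at (1,4)
Final grid:
  0 0 0 0 6
  0 0 0 0 7
  0 0 0 0 0
  0 0 0 0 0
Max pheromone 7 at (1,4)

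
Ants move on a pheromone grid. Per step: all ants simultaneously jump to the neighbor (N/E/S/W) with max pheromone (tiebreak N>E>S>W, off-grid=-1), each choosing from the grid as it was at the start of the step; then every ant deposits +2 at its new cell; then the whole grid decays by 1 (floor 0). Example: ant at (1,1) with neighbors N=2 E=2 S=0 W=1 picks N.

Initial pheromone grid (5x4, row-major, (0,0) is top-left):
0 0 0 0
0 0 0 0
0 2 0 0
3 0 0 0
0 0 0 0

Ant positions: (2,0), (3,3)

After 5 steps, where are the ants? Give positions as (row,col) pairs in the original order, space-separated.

Step 1: ant0:(2,0)->S->(3,0) | ant1:(3,3)->N->(2,3)
  grid max=4 at (3,0)
Step 2: ant0:(3,0)->N->(2,0) | ant1:(2,3)->N->(1,3)
  grid max=3 at (3,0)
Step 3: ant0:(2,0)->S->(3,0) | ant1:(1,3)->N->(0,3)
  grid max=4 at (3,0)
Step 4: ant0:(3,0)->N->(2,0) | ant1:(0,3)->S->(1,3)
  grid max=3 at (3,0)
Step 5: ant0:(2,0)->S->(3,0) | ant1:(1,3)->N->(0,3)
  grid max=4 at (3,0)

(3,0) (0,3)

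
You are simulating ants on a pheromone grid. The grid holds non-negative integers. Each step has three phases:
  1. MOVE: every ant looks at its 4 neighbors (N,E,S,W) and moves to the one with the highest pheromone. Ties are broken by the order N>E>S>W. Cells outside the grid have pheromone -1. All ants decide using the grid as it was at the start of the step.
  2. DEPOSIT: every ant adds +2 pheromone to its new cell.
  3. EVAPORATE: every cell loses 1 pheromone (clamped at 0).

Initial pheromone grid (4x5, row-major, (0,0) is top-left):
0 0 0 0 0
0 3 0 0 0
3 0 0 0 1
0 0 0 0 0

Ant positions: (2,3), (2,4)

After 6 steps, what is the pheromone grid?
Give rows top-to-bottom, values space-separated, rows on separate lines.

After step 1: ants at (2,4),(1,4)
  0 0 0 0 0
  0 2 0 0 1
  2 0 0 0 2
  0 0 0 0 0
After step 2: ants at (1,4),(2,4)
  0 0 0 0 0
  0 1 0 0 2
  1 0 0 0 3
  0 0 0 0 0
After step 3: ants at (2,4),(1,4)
  0 0 0 0 0
  0 0 0 0 3
  0 0 0 0 4
  0 0 0 0 0
After step 4: ants at (1,4),(2,4)
  0 0 0 0 0
  0 0 0 0 4
  0 0 0 0 5
  0 0 0 0 0
After step 5: ants at (2,4),(1,4)
  0 0 0 0 0
  0 0 0 0 5
  0 0 0 0 6
  0 0 0 0 0
After step 6: ants at (1,4),(2,4)
  0 0 0 0 0
  0 0 0 0 6
  0 0 0 0 7
  0 0 0 0 0

0 0 0 0 0
0 0 0 0 6
0 0 0 0 7
0 0 0 0 0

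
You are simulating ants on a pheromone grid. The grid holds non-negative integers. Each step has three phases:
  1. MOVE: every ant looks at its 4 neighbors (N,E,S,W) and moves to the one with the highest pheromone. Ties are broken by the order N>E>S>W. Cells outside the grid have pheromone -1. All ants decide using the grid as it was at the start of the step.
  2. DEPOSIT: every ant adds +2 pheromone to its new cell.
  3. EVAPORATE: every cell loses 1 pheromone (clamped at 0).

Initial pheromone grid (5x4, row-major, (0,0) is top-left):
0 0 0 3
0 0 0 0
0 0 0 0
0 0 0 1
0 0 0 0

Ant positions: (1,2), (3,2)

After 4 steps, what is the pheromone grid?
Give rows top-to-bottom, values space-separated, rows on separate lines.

After step 1: ants at (0,2),(3,3)
  0 0 1 2
  0 0 0 0
  0 0 0 0
  0 0 0 2
  0 0 0 0
After step 2: ants at (0,3),(2,3)
  0 0 0 3
  0 0 0 0
  0 0 0 1
  0 0 0 1
  0 0 0 0
After step 3: ants at (1,3),(3,3)
  0 0 0 2
  0 0 0 1
  0 0 0 0
  0 0 0 2
  0 0 0 0
After step 4: ants at (0,3),(2,3)
  0 0 0 3
  0 0 0 0
  0 0 0 1
  0 0 0 1
  0 0 0 0

0 0 0 3
0 0 0 0
0 0 0 1
0 0 0 1
0 0 0 0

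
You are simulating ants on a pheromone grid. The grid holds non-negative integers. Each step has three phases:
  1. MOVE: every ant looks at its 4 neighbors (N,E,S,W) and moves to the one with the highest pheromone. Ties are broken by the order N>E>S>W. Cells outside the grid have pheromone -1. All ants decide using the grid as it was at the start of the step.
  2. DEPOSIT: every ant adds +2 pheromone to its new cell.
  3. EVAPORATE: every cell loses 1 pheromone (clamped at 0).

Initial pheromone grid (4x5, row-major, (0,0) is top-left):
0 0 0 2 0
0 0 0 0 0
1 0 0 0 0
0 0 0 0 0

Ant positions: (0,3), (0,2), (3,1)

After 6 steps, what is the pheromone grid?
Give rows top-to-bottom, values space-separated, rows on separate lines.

After step 1: ants at (0,4),(0,3),(2,1)
  0 0 0 3 1
  0 0 0 0 0
  0 1 0 0 0
  0 0 0 0 0
After step 2: ants at (0,3),(0,4),(1,1)
  0 0 0 4 2
  0 1 0 0 0
  0 0 0 0 0
  0 0 0 0 0
After step 3: ants at (0,4),(0,3),(0,1)
  0 1 0 5 3
  0 0 0 0 0
  0 0 0 0 0
  0 0 0 0 0
After step 4: ants at (0,3),(0,4),(0,2)
  0 0 1 6 4
  0 0 0 0 0
  0 0 0 0 0
  0 0 0 0 0
After step 5: ants at (0,4),(0,3),(0,3)
  0 0 0 9 5
  0 0 0 0 0
  0 0 0 0 0
  0 0 0 0 0
After step 6: ants at (0,3),(0,4),(0,4)
  0 0 0 10 8
  0 0 0 0 0
  0 0 0 0 0
  0 0 0 0 0

0 0 0 10 8
0 0 0 0 0
0 0 0 0 0
0 0 0 0 0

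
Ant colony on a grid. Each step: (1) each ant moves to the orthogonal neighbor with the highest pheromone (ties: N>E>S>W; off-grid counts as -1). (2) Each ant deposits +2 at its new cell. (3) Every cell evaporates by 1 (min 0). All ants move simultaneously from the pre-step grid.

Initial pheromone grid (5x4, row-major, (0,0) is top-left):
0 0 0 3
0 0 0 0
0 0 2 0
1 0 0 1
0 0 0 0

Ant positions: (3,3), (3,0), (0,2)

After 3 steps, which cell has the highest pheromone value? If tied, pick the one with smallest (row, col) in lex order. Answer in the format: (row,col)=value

Step 1: ant0:(3,3)->N->(2,3) | ant1:(3,0)->N->(2,0) | ant2:(0,2)->E->(0,3)
  grid max=4 at (0,3)
Step 2: ant0:(2,3)->W->(2,2) | ant1:(2,0)->N->(1,0) | ant2:(0,3)->S->(1,3)
  grid max=3 at (0,3)
Step 3: ant0:(2,2)->N->(1,2) | ant1:(1,0)->N->(0,0) | ant2:(1,3)->N->(0,3)
  grid max=4 at (0,3)
Final grid:
  1 0 0 4
  0 0 1 0
  0 0 1 0
  0 0 0 0
  0 0 0 0
Max pheromone 4 at (0,3)

Answer: (0,3)=4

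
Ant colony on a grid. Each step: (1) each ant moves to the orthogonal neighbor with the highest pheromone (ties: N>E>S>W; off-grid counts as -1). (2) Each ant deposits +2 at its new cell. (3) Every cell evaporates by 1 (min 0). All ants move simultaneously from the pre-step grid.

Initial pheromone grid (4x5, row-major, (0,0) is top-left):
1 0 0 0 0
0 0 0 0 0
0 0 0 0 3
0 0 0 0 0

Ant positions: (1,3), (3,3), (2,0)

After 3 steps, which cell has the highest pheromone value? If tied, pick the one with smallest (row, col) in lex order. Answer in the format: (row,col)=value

Step 1: ant0:(1,3)->N->(0,3) | ant1:(3,3)->N->(2,3) | ant2:(2,0)->N->(1,0)
  grid max=2 at (2,4)
Step 2: ant0:(0,3)->E->(0,4) | ant1:(2,3)->E->(2,4) | ant2:(1,0)->N->(0,0)
  grid max=3 at (2,4)
Step 3: ant0:(0,4)->S->(1,4) | ant1:(2,4)->N->(1,4) | ant2:(0,0)->E->(0,1)
  grid max=3 at (1,4)
Final grid:
  0 1 0 0 0
  0 0 0 0 3
  0 0 0 0 2
  0 0 0 0 0
Max pheromone 3 at (1,4)

Answer: (1,4)=3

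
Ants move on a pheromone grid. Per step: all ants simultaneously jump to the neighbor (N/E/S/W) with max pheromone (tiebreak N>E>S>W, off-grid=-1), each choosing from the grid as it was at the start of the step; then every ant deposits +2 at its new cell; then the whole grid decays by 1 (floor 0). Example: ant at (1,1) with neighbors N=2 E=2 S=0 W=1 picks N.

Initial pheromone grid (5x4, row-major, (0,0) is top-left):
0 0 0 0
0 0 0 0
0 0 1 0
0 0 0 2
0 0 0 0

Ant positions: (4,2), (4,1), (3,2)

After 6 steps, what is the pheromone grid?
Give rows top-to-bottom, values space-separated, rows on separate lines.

After step 1: ants at (3,2),(3,1),(3,3)
  0 0 0 0
  0 0 0 0
  0 0 0 0
  0 1 1 3
  0 0 0 0
After step 2: ants at (3,3),(3,2),(3,2)
  0 0 0 0
  0 0 0 0
  0 0 0 0
  0 0 4 4
  0 0 0 0
After step 3: ants at (3,2),(3,3),(3,3)
  0 0 0 0
  0 0 0 0
  0 0 0 0
  0 0 5 7
  0 0 0 0
After step 4: ants at (3,3),(3,2),(3,2)
  0 0 0 0
  0 0 0 0
  0 0 0 0
  0 0 8 8
  0 0 0 0
After step 5: ants at (3,2),(3,3),(3,3)
  0 0 0 0
  0 0 0 0
  0 0 0 0
  0 0 9 11
  0 0 0 0
After step 6: ants at (3,3),(3,2),(3,2)
  0 0 0 0
  0 0 0 0
  0 0 0 0
  0 0 12 12
  0 0 0 0

0 0 0 0
0 0 0 0
0 0 0 0
0 0 12 12
0 0 0 0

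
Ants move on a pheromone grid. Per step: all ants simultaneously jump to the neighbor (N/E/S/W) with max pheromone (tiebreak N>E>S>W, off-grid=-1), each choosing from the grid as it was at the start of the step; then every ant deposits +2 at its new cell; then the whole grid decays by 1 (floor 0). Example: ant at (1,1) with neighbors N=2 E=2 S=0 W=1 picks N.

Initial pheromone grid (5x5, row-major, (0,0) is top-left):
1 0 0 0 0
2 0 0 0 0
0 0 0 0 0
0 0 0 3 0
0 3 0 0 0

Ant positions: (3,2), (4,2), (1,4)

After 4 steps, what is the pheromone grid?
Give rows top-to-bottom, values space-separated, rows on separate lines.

After step 1: ants at (3,3),(4,1),(0,4)
  0 0 0 0 1
  1 0 0 0 0
  0 0 0 0 0
  0 0 0 4 0
  0 4 0 0 0
After step 2: ants at (2,3),(3,1),(1,4)
  0 0 0 0 0
  0 0 0 0 1
  0 0 0 1 0
  0 1 0 3 0
  0 3 0 0 0
After step 3: ants at (3,3),(4,1),(0,4)
  0 0 0 0 1
  0 0 0 0 0
  0 0 0 0 0
  0 0 0 4 0
  0 4 0 0 0
After step 4: ants at (2,3),(3,1),(1,4)
  0 0 0 0 0
  0 0 0 0 1
  0 0 0 1 0
  0 1 0 3 0
  0 3 0 0 0

0 0 0 0 0
0 0 0 0 1
0 0 0 1 0
0 1 0 3 0
0 3 0 0 0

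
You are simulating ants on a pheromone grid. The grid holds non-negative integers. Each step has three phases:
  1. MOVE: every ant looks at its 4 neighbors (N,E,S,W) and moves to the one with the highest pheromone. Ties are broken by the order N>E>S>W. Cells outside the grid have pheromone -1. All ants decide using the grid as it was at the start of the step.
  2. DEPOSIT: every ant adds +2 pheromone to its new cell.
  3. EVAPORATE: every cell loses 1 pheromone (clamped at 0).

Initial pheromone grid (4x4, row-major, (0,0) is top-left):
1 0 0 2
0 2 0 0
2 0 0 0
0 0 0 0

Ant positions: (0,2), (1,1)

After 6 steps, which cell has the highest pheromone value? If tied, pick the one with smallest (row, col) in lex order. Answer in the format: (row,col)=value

Answer: (0,3)=2

Derivation:
Step 1: ant0:(0,2)->E->(0,3) | ant1:(1,1)->N->(0,1)
  grid max=3 at (0,3)
Step 2: ant0:(0,3)->S->(1,3) | ant1:(0,1)->S->(1,1)
  grid max=2 at (0,3)
Step 3: ant0:(1,3)->N->(0,3) | ant1:(1,1)->N->(0,1)
  grid max=3 at (0,3)
Step 4: ant0:(0,3)->S->(1,3) | ant1:(0,1)->S->(1,1)
  grid max=2 at (0,3)
Step 5: ant0:(1,3)->N->(0,3) | ant1:(1,1)->N->(0,1)
  grid max=3 at (0,3)
Step 6: ant0:(0,3)->S->(1,3) | ant1:(0,1)->S->(1,1)
  grid max=2 at (0,3)
Final grid:
  0 0 0 2
  0 2 0 1
  0 0 0 0
  0 0 0 0
Max pheromone 2 at (0,3)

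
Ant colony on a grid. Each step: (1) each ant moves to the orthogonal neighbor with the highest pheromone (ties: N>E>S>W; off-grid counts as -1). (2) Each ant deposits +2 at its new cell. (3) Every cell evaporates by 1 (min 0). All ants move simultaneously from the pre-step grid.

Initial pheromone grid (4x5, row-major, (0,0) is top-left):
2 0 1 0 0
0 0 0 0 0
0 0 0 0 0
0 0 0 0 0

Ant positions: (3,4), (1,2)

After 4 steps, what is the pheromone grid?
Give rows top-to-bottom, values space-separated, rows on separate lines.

After step 1: ants at (2,4),(0,2)
  1 0 2 0 0
  0 0 0 0 0
  0 0 0 0 1
  0 0 0 0 0
After step 2: ants at (1,4),(0,3)
  0 0 1 1 0
  0 0 0 0 1
  0 0 0 0 0
  0 0 0 0 0
After step 3: ants at (0,4),(0,2)
  0 0 2 0 1
  0 0 0 0 0
  0 0 0 0 0
  0 0 0 0 0
After step 4: ants at (1,4),(0,3)
  0 0 1 1 0
  0 0 0 0 1
  0 0 0 0 0
  0 0 0 0 0

0 0 1 1 0
0 0 0 0 1
0 0 0 0 0
0 0 0 0 0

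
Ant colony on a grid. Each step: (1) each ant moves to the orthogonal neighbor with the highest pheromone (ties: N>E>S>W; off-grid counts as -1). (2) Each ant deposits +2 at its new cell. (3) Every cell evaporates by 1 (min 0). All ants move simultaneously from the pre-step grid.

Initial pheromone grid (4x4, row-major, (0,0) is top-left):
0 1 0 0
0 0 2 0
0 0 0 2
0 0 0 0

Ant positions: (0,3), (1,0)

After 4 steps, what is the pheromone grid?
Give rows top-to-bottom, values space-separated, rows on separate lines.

After step 1: ants at (1,3),(0,0)
  1 0 0 0
  0 0 1 1
  0 0 0 1
  0 0 0 0
After step 2: ants at (2,3),(0,1)
  0 1 0 0
  0 0 0 0
  0 0 0 2
  0 0 0 0
After step 3: ants at (1,3),(0,2)
  0 0 1 0
  0 0 0 1
  0 0 0 1
  0 0 0 0
After step 4: ants at (2,3),(0,3)
  0 0 0 1
  0 0 0 0
  0 0 0 2
  0 0 0 0

0 0 0 1
0 0 0 0
0 0 0 2
0 0 0 0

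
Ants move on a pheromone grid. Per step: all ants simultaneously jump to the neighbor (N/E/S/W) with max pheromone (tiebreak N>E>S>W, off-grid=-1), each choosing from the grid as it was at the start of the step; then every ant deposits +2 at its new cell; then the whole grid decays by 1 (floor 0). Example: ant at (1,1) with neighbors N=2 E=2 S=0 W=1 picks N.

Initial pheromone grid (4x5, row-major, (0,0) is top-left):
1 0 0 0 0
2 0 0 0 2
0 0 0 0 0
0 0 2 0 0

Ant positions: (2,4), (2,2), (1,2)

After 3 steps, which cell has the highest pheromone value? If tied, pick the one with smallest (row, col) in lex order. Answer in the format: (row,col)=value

Step 1: ant0:(2,4)->N->(1,4) | ant1:(2,2)->S->(3,2) | ant2:(1,2)->N->(0,2)
  grid max=3 at (1,4)
Step 2: ant0:(1,4)->N->(0,4) | ant1:(3,2)->N->(2,2) | ant2:(0,2)->E->(0,3)
  grid max=2 at (1,4)
Step 3: ant0:(0,4)->S->(1,4) | ant1:(2,2)->S->(3,2) | ant2:(0,3)->E->(0,4)
  grid max=3 at (1,4)
Final grid:
  0 0 0 0 2
  0 0 0 0 3
  0 0 0 0 0
  0 0 3 0 0
Max pheromone 3 at (1,4)

Answer: (1,4)=3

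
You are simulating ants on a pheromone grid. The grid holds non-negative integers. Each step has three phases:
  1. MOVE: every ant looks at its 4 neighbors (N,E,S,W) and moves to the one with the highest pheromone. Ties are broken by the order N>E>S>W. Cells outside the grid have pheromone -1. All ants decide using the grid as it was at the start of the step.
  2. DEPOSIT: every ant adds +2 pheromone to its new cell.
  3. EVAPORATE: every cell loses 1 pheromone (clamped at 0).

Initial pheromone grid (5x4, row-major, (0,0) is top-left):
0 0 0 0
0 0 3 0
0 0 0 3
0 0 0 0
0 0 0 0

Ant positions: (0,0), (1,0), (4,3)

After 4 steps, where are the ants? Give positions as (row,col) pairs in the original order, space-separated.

Step 1: ant0:(0,0)->E->(0,1) | ant1:(1,0)->N->(0,0) | ant2:(4,3)->N->(3,3)
  grid max=2 at (1,2)
Step 2: ant0:(0,1)->W->(0,0) | ant1:(0,0)->E->(0,1) | ant2:(3,3)->N->(2,3)
  grid max=3 at (2,3)
Step 3: ant0:(0,0)->E->(0,1) | ant1:(0,1)->W->(0,0) | ant2:(2,3)->N->(1,3)
  grid max=3 at (0,0)
Step 4: ant0:(0,1)->W->(0,0) | ant1:(0,0)->E->(0,1) | ant2:(1,3)->S->(2,3)
  grid max=4 at (0,0)

(0,0) (0,1) (2,3)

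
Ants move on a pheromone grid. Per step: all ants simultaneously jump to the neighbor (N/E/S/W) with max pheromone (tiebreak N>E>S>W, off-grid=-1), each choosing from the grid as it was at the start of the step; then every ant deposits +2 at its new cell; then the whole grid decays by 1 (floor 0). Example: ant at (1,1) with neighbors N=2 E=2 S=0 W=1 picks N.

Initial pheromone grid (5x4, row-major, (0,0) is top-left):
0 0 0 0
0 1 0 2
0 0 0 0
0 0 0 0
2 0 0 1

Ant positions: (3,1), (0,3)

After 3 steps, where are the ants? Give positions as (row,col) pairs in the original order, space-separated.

Step 1: ant0:(3,1)->N->(2,1) | ant1:(0,3)->S->(1,3)
  grid max=3 at (1,3)
Step 2: ant0:(2,1)->N->(1,1) | ant1:(1,3)->N->(0,3)
  grid max=2 at (1,3)
Step 3: ant0:(1,1)->N->(0,1) | ant1:(0,3)->S->(1,3)
  grid max=3 at (1,3)

(0,1) (1,3)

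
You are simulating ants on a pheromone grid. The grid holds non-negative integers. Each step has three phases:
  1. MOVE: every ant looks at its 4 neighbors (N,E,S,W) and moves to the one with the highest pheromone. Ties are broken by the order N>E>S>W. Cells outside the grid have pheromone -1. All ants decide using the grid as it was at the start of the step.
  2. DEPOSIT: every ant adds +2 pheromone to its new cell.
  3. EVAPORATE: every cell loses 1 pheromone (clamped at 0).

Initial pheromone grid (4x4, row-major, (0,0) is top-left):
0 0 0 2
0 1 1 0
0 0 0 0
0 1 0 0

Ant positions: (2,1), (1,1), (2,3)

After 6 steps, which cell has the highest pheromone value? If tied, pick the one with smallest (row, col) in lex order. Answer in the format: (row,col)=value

Answer: (1,2)=13

Derivation:
Step 1: ant0:(2,1)->N->(1,1) | ant1:(1,1)->E->(1,2) | ant2:(2,3)->N->(1,3)
  grid max=2 at (1,1)
Step 2: ant0:(1,1)->E->(1,2) | ant1:(1,2)->W->(1,1) | ant2:(1,3)->W->(1,2)
  grid max=5 at (1,2)
Step 3: ant0:(1,2)->W->(1,1) | ant1:(1,1)->E->(1,2) | ant2:(1,2)->W->(1,1)
  grid max=6 at (1,1)
Step 4: ant0:(1,1)->E->(1,2) | ant1:(1,2)->W->(1,1) | ant2:(1,1)->E->(1,2)
  grid max=9 at (1,2)
Step 5: ant0:(1,2)->W->(1,1) | ant1:(1,1)->E->(1,2) | ant2:(1,2)->W->(1,1)
  grid max=10 at (1,1)
Step 6: ant0:(1,1)->E->(1,2) | ant1:(1,2)->W->(1,1) | ant2:(1,1)->E->(1,2)
  grid max=13 at (1,2)
Final grid:
  0 0 0 0
  0 11 13 0
  0 0 0 0
  0 0 0 0
Max pheromone 13 at (1,2)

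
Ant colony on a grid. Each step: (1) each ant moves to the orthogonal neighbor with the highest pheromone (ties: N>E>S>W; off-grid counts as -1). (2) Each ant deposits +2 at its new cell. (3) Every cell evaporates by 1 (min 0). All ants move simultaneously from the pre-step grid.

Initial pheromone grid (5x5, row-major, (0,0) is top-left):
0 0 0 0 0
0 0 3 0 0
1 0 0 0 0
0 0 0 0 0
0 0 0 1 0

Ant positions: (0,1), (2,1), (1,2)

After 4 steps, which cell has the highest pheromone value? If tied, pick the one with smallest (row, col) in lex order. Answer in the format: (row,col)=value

Step 1: ant0:(0,1)->E->(0,2) | ant1:(2,1)->W->(2,0) | ant2:(1,2)->N->(0,2)
  grid max=3 at (0,2)
Step 2: ant0:(0,2)->S->(1,2) | ant1:(2,0)->N->(1,0) | ant2:(0,2)->S->(1,2)
  grid max=5 at (1,2)
Step 3: ant0:(1,2)->N->(0,2) | ant1:(1,0)->S->(2,0) | ant2:(1,2)->N->(0,2)
  grid max=5 at (0,2)
Step 4: ant0:(0,2)->S->(1,2) | ant1:(2,0)->N->(1,0) | ant2:(0,2)->S->(1,2)
  grid max=7 at (1,2)
Final grid:
  0 0 4 0 0
  1 0 7 0 0
  1 0 0 0 0
  0 0 0 0 0
  0 0 0 0 0
Max pheromone 7 at (1,2)

Answer: (1,2)=7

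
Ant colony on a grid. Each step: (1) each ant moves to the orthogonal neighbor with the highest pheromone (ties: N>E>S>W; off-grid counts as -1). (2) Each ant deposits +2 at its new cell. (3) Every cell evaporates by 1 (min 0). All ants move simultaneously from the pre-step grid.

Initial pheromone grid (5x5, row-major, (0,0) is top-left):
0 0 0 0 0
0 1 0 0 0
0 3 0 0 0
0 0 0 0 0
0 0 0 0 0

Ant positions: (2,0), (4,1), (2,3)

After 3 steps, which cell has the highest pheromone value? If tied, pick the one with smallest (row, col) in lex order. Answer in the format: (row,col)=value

Answer: (2,1)=6

Derivation:
Step 1: ant0:(2,0)->E->(2,1) | ant1:(4,1)->N->(3,1) | ant2:(2,3)->N->(1,3)
  grid max=4 at (2,1)
Step 2: ant0:(2,1)->S->(3,1) | ant1:(3,1)->N->(2,1) | ant2:(1,3)->N->(0,3)
  grid max=5 at (2,1)
Step 3: ant0:(3,1)->N->(2,1) | ant1:(2,1)->S->(3,1) | ant2:(0,3)->E->(0,4)
  grid max=6 at (2,1)
Final grid:
  0 0 0 0 1
  0 0 0 0 0
  0 6 0 0 0
  0 3 0 0 0
  0 0 0 0 0
Max pheromone 6 at (2,1)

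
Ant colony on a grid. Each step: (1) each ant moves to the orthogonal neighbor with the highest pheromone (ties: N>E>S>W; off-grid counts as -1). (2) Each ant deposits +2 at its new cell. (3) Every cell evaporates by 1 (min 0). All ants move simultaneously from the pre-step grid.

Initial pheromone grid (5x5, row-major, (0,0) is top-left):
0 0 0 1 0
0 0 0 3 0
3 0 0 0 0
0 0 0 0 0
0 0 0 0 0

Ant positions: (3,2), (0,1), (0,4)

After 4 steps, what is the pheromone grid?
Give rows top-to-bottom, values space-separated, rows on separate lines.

After step 1: ants at (2,2),(0,2),(0,3)
  0 0 1 2 0
  0 0 0 2 0
  2 0 1 0 0
  0 0 0 0 0
  0 0 0 0 0
After step 2: ants at (1,2),(0,3),(1,3)
  0 0 0 3 0
  0 0 1 3 0
  1 0 0 0 0
  0 0 0 0 0
  0 0 0 0 0
After step 3: ants at (1,3),(1,3),(0,3)
  0 0 0 4 0
  0 0 0 6 0
  0 0 0 0 0
  0 0 0 0 0
  0 0 0 0 0
After step 4: ants at (0,3),(0,3),(1,3)
  0 0 0 7 0
  0 0 0 7 0
  0 0 0 0 0
  0 0 0 0 0
  0 0 0 0 0

0 0 0 7 0
0 0 0 7 0
0 0 0 0 0
0 0 0 0 0
0 0 0 0 0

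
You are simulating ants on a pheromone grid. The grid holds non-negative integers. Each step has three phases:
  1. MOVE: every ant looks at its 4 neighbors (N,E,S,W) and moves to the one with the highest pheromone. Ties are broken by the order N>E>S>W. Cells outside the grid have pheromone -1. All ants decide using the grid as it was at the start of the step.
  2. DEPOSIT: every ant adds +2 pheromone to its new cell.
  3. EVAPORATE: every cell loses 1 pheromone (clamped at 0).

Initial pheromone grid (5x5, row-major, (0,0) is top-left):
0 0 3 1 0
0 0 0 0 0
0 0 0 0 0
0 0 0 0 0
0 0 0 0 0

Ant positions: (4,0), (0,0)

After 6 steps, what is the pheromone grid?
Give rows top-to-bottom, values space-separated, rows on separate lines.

After step 1: ants at (3,0),(0,1)
  0 1 2 0 0
  0 0 0 0 0
  0 0 0 0 0
  1 0 0 0 0
  0 0 0 0 0
After step 2: ants at (2,0),(0,2)
  0 0 3 0 0
  0 0 0 0 0
  1 0 0 0 0
  0 0 0 0 0
  0 0 0 0 0
After step 3: ants at (1,0),(0,3)
  0 0 2 1 0
  1 0 0 0 0
  0 0 0 0 0
  0 0 0 0 0
  0 0 0 0 0
After step 4: ants at (0,0),(0,2)
  1 0 3 0 0
  0 0 0 0 0
  0 0 0 0 0
  0 0 0 0 0
  0 0 0 0 0
After step 5: ants at (0,1),(0,3)
  0 1 2 1 0
  0 0 0 0 0
  0 0 0 0 0
  0 0 0 0 0
  0 0 0 0 0
After step 6: ants at (0,2),(0,2)
  0 0 5 0 0
  0 0 0 0 0
  0 0 0 0 0
  0 0 0 0 0
  0 0 0 0 0

0 0 5 0 0
0 0 0 0 0
0 0 0 0 0
0 0 0 0 0
0 0 0 0 0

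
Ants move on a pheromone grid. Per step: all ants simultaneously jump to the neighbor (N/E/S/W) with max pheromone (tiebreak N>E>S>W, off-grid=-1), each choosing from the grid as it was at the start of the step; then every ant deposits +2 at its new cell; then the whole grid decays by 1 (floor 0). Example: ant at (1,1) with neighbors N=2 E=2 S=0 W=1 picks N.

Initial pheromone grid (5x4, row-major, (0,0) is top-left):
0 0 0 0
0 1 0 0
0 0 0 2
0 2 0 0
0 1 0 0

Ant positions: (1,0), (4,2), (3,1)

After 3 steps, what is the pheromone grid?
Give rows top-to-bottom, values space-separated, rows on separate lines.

After step 1: ants at (1,1),(4,1),(4,1)
  0 0 0 0
  0 2 0 0
  0 0 0 1
  0 1 0 0
  0 4 0 0
After step 2: ants at (0,1),(3,1),(3,1)
  0 1 0 0
  0 1 0 0
  0 0 0 0
  0 4 0 0
  0 3 0 0
After step 3: ants at (1,1),(4,1),(4,1)
  0 0 0 0
  0 2 0 0
  0 0 0 0
  0 3 0 0
  0 6 0 0

0 0 0 0
0 2 0 0
0 0 0 0
0 3 0 0
0 6 0 0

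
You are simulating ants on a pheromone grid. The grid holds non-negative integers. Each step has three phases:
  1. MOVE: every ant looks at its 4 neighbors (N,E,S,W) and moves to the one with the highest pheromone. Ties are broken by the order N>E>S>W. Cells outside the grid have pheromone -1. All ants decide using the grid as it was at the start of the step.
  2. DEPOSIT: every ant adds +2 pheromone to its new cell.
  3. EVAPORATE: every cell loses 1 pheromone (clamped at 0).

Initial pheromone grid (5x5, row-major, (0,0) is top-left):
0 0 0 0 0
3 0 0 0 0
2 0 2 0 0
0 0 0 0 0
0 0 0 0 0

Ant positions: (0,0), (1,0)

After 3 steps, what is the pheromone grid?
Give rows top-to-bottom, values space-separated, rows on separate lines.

After step 1: ants at (1,0),(2,0)
  0 0 0 0 0
  4 0 0 0 0
  3 0 1 0 0
  0 0 0 0 0
  0 0 0 0 0
After step 2: ants at (2,0),(1,0)
  0 0 0 0 0
  5 0 0 0 0
  4 0 0 0 0
  0 0 0 0 0
  0 0 0 0 0
After step 3: ants at (1,0),(2,0)
  0 0 0 0 0
  6 0 0 0 0
  5 0 0 0 0
  0 0 0 0 0
  0 0 0 0 0

0 0 0 0 0
6 0 0 0 0
5 0 0 0 0
0 0 0 0 0
0 0 0 0 0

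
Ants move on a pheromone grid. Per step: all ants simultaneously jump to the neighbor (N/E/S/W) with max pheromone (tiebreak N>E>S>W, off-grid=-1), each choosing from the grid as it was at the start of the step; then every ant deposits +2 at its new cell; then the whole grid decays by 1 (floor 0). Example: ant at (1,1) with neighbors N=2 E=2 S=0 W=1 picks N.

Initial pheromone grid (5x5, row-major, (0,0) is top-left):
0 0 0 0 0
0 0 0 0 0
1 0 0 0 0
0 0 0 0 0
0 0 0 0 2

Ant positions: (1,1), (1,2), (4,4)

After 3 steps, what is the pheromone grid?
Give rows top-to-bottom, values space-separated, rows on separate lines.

After step 1: ants at (0,1),(0,2),(3,4)
  0 1 1 0 0
  0 0 0 0 0
  0 0 0 0 0
  0 0 0 0 1
  0 0 0 0 1
After step 2: ants at (0,2),(0,1),(4,4)
  0 2 2 0 0
  0 0 0 0 0
  0 0 0 0 0
  0 0 0 0 0
  0 0 0 0 2
After step 3: ants at (0,1),(0,2),(3,4)
  0 3 3 0 0
  0 0 0 0 0
  0 0 0 0 0
  0 0 0 0 1
  0 0 0 0 1

0 3 3 0 0
0 0 0 0 0
0 0 0 0 0
0 0 0 0 1
0 0 0 0 1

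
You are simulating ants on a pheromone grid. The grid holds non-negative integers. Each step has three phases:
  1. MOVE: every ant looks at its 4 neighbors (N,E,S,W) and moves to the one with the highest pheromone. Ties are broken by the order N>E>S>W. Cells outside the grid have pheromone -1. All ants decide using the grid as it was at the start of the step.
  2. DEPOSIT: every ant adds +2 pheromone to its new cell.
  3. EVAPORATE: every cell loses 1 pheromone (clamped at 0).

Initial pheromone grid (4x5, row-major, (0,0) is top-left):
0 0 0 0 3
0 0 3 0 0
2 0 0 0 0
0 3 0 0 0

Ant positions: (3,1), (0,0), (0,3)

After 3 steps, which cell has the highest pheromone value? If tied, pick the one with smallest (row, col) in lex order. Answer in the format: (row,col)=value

Answer: (0,4)=4

Derivation:
Step 1: ant0:(3,1)->N->(2,1) | ant1:(0,0)->E->(0,1) | ant2:(0,3)->E->(0,4)
  grid max=4 at (0,4)
Step 2: ant0:(2,1)->S->(3,1) | ant1:(0,1)->E->(0,2) | ant2:(0,4)->S->(1,4)
  grid max=3 at (0,4)
Step 3: ant0:(3,1)->N->(2,1) | ant1:(0,2)->S->(1,2) | ant2:(1,4)->N->(0,4)
  grid max=4 at (0,4)
Final grid:
  0 0 0 0 4
  0 0 2 0 0
  0 1 0 0 0
  0 2 0 0 0
Max pheromone 4 at (0,4)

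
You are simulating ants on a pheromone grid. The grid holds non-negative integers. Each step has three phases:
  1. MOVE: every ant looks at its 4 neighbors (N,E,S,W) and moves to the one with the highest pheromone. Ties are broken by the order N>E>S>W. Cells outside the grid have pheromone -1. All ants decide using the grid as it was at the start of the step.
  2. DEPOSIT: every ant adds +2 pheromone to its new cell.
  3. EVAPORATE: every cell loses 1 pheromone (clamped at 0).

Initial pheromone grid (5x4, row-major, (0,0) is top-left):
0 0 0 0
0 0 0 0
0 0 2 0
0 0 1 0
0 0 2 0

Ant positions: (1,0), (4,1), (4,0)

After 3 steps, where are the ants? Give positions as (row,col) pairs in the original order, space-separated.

Step 1: ant0:(1,0)->N->(0,0) | ant1:(4,1)->E->(4,2) | ant2:(4,0)->N->(3,0)
  grid max=3 at (4,2)
Step 2: ant0:(0,0)->E->(0,1) | ant1:(4,2)->N->(3,2) | ant2:(3,0)->N->(2,0)
  grid max=2 at (4,2)
Step 3: ant0:(0,1)->E->(0,2) | ant1:(3,2)->S->(4,2) | ant2:(2,0)->N->(1,0)
  grid max=3 at (4,2)

(0,2) (4,2) (1,0)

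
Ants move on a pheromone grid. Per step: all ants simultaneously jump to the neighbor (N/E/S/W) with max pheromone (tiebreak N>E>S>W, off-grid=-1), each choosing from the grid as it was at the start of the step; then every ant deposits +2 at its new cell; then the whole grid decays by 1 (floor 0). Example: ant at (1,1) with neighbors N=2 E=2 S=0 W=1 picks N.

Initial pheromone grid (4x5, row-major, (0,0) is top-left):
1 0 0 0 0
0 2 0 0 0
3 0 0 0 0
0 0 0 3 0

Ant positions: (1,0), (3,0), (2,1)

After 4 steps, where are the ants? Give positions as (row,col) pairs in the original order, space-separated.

Step 1: ant0:(1,0)->S->(2,0) | ant1:(3,0)->N->(2,0) | ant2:(2,1)->W->(2,0)
  grid max=8 at (2,0)
Step 2: ant0:(2,0)->N->(1,0) | ant1:(2,0)->N->(1,0) | ant2:(2,0)->N->(1,0)
  grid max=7 at (2,0)
Step 3: ant0:(1,0)->S->(2,0) | ant1:(1,0)->S->(2,0) | ant2:(1,0)->S->(2,0)
  grid max=12 at (2,0)
Step 4: ant0:(2,0)->N->(1,0) | ant1:(2,0)->N->(1,0) | ant2:(2,0)->N->(1,0)
  grid max=11 at (2,0)

(1,0) (1,0) (1,0)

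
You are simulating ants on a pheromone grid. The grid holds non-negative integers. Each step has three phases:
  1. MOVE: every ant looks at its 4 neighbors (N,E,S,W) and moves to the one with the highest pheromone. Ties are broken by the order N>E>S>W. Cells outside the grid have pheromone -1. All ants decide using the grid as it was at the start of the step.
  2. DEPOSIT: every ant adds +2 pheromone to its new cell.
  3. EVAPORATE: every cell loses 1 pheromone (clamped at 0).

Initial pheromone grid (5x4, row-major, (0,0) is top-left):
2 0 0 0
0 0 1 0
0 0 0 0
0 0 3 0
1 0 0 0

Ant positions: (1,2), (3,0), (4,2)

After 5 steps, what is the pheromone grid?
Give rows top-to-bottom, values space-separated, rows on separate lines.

After step 1: ants at (0,2),(4,0),(3,2)
  1 0 1 0
  0 0 0 0
  0 0 0 0
  0 0 4 0
  2 0 0 0
After step 2: ants at (0,3),(3,0),(2,2)
  0 0 0 1
  0 0 0 0
  0 0 1 0
  1 0 3 0
  1 0 0 0
After step 3: ants at (1,3),(4,0),(3,2)
  0 0 0 0
  0 0 0 1
  0 0 0 0
  0 0 4 0
  2 0 0 0
After step 4: ants at (0,3),(3,0),(2,2)
  0 0 0 1
  0 0 0 0
  0 0 1 0
  1 0 3 0
  1 0 0 0
After step 5: ants at (1,3),(4,0),(3,2)
  0 0 0 0
  0 0 0 1
  0 0 0 0
  0 0 4 0
  2 0 0 0

0 0 0 0
0 0 0 1
0 0 0 0
0 0 4 0
2 0 0 0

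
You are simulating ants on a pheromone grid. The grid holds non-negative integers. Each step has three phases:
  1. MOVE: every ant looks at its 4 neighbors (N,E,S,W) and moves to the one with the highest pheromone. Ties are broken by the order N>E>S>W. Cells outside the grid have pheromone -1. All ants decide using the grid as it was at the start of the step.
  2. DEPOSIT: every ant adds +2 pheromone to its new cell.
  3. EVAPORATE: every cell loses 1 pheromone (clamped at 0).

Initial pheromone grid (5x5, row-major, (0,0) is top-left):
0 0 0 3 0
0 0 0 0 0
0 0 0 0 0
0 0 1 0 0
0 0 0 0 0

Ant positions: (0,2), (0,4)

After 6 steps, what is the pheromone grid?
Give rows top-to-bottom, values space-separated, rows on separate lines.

After step 1: ants at (0,3),(0,3)
  0 0 0 6 0
  0 0 0 0 0
  0 0 0 0 0
  0 0 0 0 0
  0 0 0 0 0
After step 2: ants at (0,4),(0,4)
  0 0 0 5 3
  0 0 0 0 0
  0 0 0 0 0
  0 0 0 0 0
  0 0 0 0 0
After step 3: ants at (0,3),(0,3)
  0 0 0 8 2
  0 0 0 0 0
  0 0 0 0 0
  0 0 0 0 0
  0 0 0 0 0
After step 4: ants at (0,4),(0,4)
  0 0 0 7 5
  0 0 0 0 0
  0 0 0 0 0
  0 0 0 0 0
  0 0 0 0 0
After step 5: ants at (0,3),(0,3)
  0 0 0 10 4
  0 0 0 0 0
  0 0 0 0 0
  0 0 0 0 0
  0 0 0 0 0
After step 6: ants at (0,4),(0,4)
  0 0 0 9 7
  0 0 0 0 0
  0 0 0 0 0
  0 0 0 0 0
  0 0 0 0 0

0 0 0 9 7
0 0 0 0 0
0 0 0 0 0
0 0 0 0 0
0 0 0 0 0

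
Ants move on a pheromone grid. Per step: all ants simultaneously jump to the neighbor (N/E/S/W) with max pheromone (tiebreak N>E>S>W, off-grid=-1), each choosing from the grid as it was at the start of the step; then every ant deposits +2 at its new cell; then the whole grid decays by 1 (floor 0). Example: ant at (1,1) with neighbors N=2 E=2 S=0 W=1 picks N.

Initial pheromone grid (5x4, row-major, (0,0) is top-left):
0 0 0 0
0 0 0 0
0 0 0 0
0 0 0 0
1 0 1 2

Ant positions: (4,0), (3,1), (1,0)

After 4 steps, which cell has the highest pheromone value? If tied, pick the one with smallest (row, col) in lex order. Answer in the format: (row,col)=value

Answer: (1,1)=5

Derivation:
Step 1: ant0:(4,0)->N->(3,0) | ant1:(3,1)->N->(2,1) | ant2:(1,0)->N->(0,0)
  grid max=1 at (0,0)
Step 2: ant0:(3,0)->N->(2,0) | ant1:(2,1)->N->(1,1) | ant2:(0,0)->E->(0,1)
  grid max=1 at (0,1)
Step 3: ant0:(2,0)->N->(1,0) | ant1:(1,1)->N->(0,1) | ant2:(0,1)->S->(1,1)
  grid max=2 at (0,1)
Step 4: ant0:(1,0)->E->(1,1) | ant1:(0,1)->S->(1,1) | ant2:(1,1)->N->(0,1)
  grid max=5 at (1,1)
Final grid:
  0 3 0 0
  0 5 0 0
  0 0 0 0
  0 0 0 0
  0 0 0 0
Max pheromone 5 at (1,1)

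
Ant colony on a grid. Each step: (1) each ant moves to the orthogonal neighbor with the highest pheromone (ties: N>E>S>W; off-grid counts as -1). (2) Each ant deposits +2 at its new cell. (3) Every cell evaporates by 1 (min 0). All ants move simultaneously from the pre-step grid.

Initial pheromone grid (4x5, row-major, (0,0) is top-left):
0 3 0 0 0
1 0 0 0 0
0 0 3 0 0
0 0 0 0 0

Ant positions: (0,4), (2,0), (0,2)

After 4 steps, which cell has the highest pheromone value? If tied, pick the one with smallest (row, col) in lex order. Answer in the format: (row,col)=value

Answer: (0,1)=5

Derivation:
Step 1: ant0:(0,4)->S->(1,4) | ant1:(2,0)->N->(1,0) | ant2:(0,2)->W->(0,1)
  grid max=4 at (0,1)
Step 2: ant0:(1,4)->N->(0,4) | ant1:(1,0)->N->(0,0) | ant2:(0,1)->E->(0,2)
  grid max=3 at (0,1)
Step 3: ant0:(0,4)->S->(1,4) | ant1:(0,0)->E->(0,1) | ant2:(0,2)->W->(0,1)
  grid max=6 at (0,1)
Step 4: ant0:(1,4)->N->(0,4) | ant1:(0,1)->E->(0,2) | ant2:(0,1)->E->(0,2)
  grid max=5 at (0,1)
Final grid:
  0 5 3 0 1
  0 0 0 0 0
  0 0 0 0 0
  0 0 0 0 0
Max pheromone 5 at (0,1)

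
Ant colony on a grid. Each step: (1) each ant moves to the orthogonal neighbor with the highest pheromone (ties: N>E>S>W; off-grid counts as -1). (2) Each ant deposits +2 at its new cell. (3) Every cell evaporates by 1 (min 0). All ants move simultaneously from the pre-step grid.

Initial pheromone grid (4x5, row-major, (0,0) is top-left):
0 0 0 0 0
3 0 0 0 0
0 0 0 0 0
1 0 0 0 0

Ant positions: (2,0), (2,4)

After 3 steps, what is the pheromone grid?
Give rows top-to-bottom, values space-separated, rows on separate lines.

After step 1: ants at (1,0),(1,4)
  0 0 0 0 0
  4 0 0 0 1
  0 0 0 0 0
  0 0 0 0 0
After step 2: ants at (0,0),(0,4)
  1 0 0 0 1
  3 0 0 0 0
  0 0 0 0 0
  0 0 0 0 0
After step 3: ants at (1,0),(1,4)
  0 0 0 0 0
  4 0 0 0 1
  0 0 0 0 0
  0 0 0 0 0

0 0 0 0 0
4 0 0 0 1
0 0 0 0 0
0 0 0 0 0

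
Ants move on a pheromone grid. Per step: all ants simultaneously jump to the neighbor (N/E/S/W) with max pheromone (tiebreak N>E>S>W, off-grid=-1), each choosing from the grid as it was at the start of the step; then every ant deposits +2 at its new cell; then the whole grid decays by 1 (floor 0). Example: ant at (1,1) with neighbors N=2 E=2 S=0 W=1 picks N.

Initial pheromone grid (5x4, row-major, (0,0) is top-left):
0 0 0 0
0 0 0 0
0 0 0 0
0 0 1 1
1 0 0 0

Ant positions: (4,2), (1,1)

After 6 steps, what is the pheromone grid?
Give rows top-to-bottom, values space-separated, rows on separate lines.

After step 1: ants at (3,2),(0,1)
  0 1 0 0
  0 0 0 0
  0 0 0 0
  0 0 2 0
  0 0 0 0
After step 2: ants at (2,2),(0,2)
  0 0 1 0
  0 0 0 0
  0 0 1 0
  0 0 1 0
  0 0 0 0
After step 3: ants at (3,2),(0,3)
  0 0 0 1
  0 0 0 0
  0 0 0 0
  0 0 2 0
  0 0 0 0
After step 4: ants at (2,2),(1,3)
  0 0 0 0
  0 0 0 1
  0 0 1 0
  0 0 1 0
  0 0 0 0
After step 5: ants at (3,2),(0,3)
  0 0 0 1
  0 0 0 0
  0 0 0 0
  0 0 2 0
  0 0 0 0
After step 6: ants at (2,2),(1,3)
  0 0 0 0
  0 0 0 1
  0 0 1 0
  0 0 1 0
  0 0 0 0

0 0 0 0
0 0 0 1
0 0 1 0
0 0 1 0
0 0 0 0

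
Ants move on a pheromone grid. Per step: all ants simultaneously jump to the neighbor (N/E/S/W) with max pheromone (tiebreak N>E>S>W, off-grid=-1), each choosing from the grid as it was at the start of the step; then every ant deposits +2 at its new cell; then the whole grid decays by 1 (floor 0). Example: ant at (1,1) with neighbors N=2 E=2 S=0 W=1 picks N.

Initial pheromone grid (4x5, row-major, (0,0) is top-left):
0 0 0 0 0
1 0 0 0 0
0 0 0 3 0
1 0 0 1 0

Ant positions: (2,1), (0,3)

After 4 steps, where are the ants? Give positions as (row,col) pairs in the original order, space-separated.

Step 1: ant0:(2,1)->N->(1,1) | ant1:(0,3)->E->(0,4)
  grid max=2 at (2,3)
Step 2: ant0:(1,1)->N->(0,1) | ant1:(0,4)->S->(1,4)
  grid max=1 at (0,1)
Step 3: ant0:(0,1)->E->(0,2) | ant1:(1,4)->N->(0,4)
  grid max=1 at (0,2)
Step 4: ant0:(0,2)->E->(0,3) | ant1:(0,4)->S->(1,4)
  grid max=1 at (0,3)

(0,3) (1,4)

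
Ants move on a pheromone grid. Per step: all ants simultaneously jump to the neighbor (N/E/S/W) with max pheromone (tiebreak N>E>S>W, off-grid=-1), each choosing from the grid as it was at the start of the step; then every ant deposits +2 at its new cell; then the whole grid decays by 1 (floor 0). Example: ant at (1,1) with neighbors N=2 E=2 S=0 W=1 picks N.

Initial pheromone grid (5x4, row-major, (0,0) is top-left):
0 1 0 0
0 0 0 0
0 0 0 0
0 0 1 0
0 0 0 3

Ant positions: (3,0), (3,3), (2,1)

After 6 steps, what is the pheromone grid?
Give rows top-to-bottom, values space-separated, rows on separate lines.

After step 1: ants at (2,0),(4,3),(1,1)
  0 0 0 0
  0 1 0 0
  1 0 0 0
  0 0 0 0
  0 0 0 4
After step 2: ants at (1,0),(3,3),(0,1)
  0 1 0 0
  1 0 0 0
  0 0 0 0
  0 0 0 1
  0 0 0 3
After step 3: ants at (0,0),(4,3),(0,2)
  1 0 1 0
  0 0 0 0
  0 0 0 0
  0 0 0 0
  0 0 0 4
After step 4: ants at (0,1),(3,3),(0,3)
  0 1 0 1
  0 0 0 0
  0 0 0 0
  0 0 0 1
  0 0 0 3
After step 5: ants at (0,2),(4,3),(1,3)
  0 0 1 0
  0 0 0 1
  0 0 0 0
  0 0 0 0
  0 0 0 4
After step 6: ants at (0,3),(3,3),(0,3)
  0 0 0 3
  0 0 0 0
  0 0 0 0
  0 0 0 1
  0 0 0 3

0 0 0 3
0 0 0 0
0 0 0 0
0 0 0 1
0 0 0 3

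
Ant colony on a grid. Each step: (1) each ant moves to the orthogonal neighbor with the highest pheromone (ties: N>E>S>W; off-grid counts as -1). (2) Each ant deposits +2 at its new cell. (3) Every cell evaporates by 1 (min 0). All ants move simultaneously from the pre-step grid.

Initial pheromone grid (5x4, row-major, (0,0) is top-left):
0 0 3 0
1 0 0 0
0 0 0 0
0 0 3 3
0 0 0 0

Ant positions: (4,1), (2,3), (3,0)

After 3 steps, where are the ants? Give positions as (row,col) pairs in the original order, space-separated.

Step 1: ant0:(4,1)->N->(3,1) | ant1:(2,3)->S->(3,3) | ant2:(3,0)->N->(2,0)
  grid max=4 at (3,3)
Step 2: ant0:(3,1)->E->(3,2) | ant1:(3,3)->W->(3,2) | ant2:(2,0)->N->(1,0)
  grid max=5 at (3,2)
Step 3: ant0:(3,2)->E->(3,3) | ant1:(3,2)->E->(3,3) | ant2:(1,0)->N->(0,0)
  grid max=6 at (3,3)

(3,3) (3,3) (0,0)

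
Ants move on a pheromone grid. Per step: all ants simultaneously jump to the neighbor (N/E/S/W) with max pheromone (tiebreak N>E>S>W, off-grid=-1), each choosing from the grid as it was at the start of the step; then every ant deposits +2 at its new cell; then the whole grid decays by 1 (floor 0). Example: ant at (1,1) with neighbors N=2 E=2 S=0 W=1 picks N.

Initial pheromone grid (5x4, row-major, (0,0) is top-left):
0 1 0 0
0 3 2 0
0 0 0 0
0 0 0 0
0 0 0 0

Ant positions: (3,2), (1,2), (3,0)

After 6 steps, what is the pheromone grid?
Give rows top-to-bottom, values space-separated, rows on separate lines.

After step 1: ants at (2,2),(1,1),(2,0)
  0 0 0 0
  0 4 1 0
  1 0 1 0
  0 0 0 0
  0 0 0 0
After step 2: ants at (1,2),(1,2),(1,0)
  0 0 0 0
  1 3 4 0
  0 0 0 0
  0 0 0 0
  0 0 0 0
After step 3: ants at (1,1),(1,1),(1,1)
  0 0 0 0
  0 8 3 0
  0 0 0 0
  0 0 0 0
  0 0 0 0
After step 4: ants at (1,2),(1,2),(1,2)
  0 0 0 0
  0 7 8 0
  0 0 0 0
  0 0 0 0
  0 0 0 0
After step 5: ants at (1,1),(1,1),(1,1)
  0 0 0 0
  0 12 7 0
  0 0 0 0
  0 0 0 0
  0 0 0 0
After step 6: ants at (1,2),(1,2),(1,2)
  0 0 0 0
  0 11 12 0
  0 0 0 0
  0 0 0 0
  0 0 0 0

0 0 0 0
0 11 12 0
0 0 0 0
0 0 0 0
0 0 0 0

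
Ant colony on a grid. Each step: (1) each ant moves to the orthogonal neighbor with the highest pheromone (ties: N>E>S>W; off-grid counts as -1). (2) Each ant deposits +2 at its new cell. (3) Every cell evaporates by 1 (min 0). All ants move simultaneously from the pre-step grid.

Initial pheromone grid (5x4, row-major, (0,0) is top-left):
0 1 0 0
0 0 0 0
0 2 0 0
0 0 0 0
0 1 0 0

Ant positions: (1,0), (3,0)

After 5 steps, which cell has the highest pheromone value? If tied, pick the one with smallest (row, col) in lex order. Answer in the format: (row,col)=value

Answer: (1,1)=1

Derivation:
Step 1: ant0:(1,0)->N->(0,0) | ant1:(3,0)->N->(2,0)
  grid max=1 at (0,0)
Step 2: ant0:(0,0)->E->(0,1) | ant1:(2,0)->E->(2,1)
  grid max=2 at (2,1)
Step 3: ant0:(0,1)->E->(0,2) | ant1:(2,1)->N->(1,1)
  grid max=1 at (0,2)
Step 4: ant0:(0,2)->E->(0,3) | ant1:(1,1)->S->(2,1)
  grid max=2 at (2,1)
Step 5: ant0:(0,3)->S->(1,3) | ant1:(2,1)->N->(1,1)
  grid max=1 at (1,1)
Final grid:
  0 0 0 0
  0 1 0 1
  0 1 0 0
  0 0 0 0
  0 0 0 0
Max pheromone 1 at (1,1)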